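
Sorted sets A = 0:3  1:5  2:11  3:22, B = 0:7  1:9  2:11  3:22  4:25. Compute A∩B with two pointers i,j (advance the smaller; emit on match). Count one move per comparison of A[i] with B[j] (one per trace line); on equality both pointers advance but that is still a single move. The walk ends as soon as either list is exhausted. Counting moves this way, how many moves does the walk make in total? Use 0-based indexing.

6 moves

[i=0,j=0] 3<7 → i++
[i=1,j=0] 5<7 → i++
[i=2,j=0] 11>7 → j++
[i=2,j=1] 11>9 → j++
[i=2,j=2] 11==11 emit → i++,j++
[i=3,j=3] 22==22 emit → i++,j++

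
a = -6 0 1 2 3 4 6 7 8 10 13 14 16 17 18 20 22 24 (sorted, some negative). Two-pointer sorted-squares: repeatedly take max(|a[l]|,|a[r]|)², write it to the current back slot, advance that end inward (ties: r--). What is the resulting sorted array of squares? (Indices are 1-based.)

l=1 r=18: |-6|<=|24| out[18]=576, r--
l=1 r=17: |-6|<=|22| out[17]=484, r--
l=1 r=16: |-6|<=|20| out[16]=400, r--
l=1 r=15: |-6|<=|18| out[15]=324, r--
l=1 r=14: |-6|<=|17| out[14]=289, r--
l=1 r=13: |-6|<=|16| out[13]=256, r--
l=1 r=12: |-6|<=|14| out[12]=196, r--
l=1 r=11: |-6|<=|13| out[11]=169, r--
l=1 r=10: |-6|<=|10| out[10]=100, r--
l=1 r=9: |-6|<=|8| out[9]=64, r--
l=1 r=8: |-6|<=|7| out[8]=49, r--
l=1 r=7: |-6|<=|6| out[7]=36, r--
l=1 r=6: |-6|>|4| out[6]=36, l++
l=2 r=6: |0|<=|4| out[5]=16, r--
l=2 r=5: |0|<=|3| out[4]=9, r--
l=2 r=4: |0|<=|2| out[3]=4, r--
l=2 r=3: |0|<=|1| out[2]=1, r--
l=2 r=2: |0|<=|0| out[1]=0, r--

[0, 1, 4, 9, 16, 36, 36, 49, 64, 100, 169, 196, 256, 289, 324, 400, 484, 576]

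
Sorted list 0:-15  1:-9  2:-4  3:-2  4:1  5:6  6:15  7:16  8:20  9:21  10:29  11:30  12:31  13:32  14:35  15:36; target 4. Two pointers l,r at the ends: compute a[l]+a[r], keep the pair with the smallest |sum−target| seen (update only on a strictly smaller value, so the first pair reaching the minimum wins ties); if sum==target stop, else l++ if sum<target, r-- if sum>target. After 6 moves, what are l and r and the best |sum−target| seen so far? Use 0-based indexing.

l=0, r=9, best |Δ|=10

l=0 r=15: -15+36=21 d=17 *, r--
l=0 r=14: -15+35=20 d=16 *, r--
l=0 r=13: -15+32=17 d=13 *, r--
l=0 r=12: -15+31=16 d=12 *, r--
l=0 r=11: -15+30=15 d=11 *, r--
l=0 r=10: -15+29=14 d=10 *, r--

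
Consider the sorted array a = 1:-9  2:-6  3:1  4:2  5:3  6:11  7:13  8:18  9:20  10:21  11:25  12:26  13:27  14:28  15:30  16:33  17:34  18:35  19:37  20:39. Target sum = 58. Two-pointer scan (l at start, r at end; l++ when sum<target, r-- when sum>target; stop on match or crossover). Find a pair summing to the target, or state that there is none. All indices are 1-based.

(21, 37)

l=1 r=20: -9+39=30 <58, l++
l=2 r=20: -6+39=33 <58, l++
l=3 r=20: 1+39=40 <58, l++
l=4 r=20: 2+39=41 <58, l++
l=5 r=20: 3+39=42 <58, l++
l=6 r=20: 11+39=50 <58, l++
l=7 r=20: 13+39=52 <58, l++
l=8 r=20: 18+39=57 <58, l++
l=9 r=20: 20+39=59 >58, r--
l=9 r=19: 20+37=57 <58, l++
l=10 r=19: 21+37=58, found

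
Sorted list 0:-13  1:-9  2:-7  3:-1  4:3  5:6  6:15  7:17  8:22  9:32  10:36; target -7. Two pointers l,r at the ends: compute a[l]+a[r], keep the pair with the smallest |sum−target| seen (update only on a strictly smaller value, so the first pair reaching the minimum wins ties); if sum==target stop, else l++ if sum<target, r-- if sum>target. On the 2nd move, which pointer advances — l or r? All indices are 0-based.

r

[0,10] -13+36=23 d=30 * → r--
[0,9] -13+32=19 d=26 * → r--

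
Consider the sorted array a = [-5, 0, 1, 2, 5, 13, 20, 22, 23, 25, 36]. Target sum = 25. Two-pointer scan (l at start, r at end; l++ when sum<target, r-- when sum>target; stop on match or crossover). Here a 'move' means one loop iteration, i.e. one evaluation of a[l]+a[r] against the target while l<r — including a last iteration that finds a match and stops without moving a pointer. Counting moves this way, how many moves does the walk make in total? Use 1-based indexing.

3 moves

l=1 r=11: -5+36=31 >25, r--
l=1 r=10: -5+25=20 <25, l++
l=2 r=10: 0+25=25, found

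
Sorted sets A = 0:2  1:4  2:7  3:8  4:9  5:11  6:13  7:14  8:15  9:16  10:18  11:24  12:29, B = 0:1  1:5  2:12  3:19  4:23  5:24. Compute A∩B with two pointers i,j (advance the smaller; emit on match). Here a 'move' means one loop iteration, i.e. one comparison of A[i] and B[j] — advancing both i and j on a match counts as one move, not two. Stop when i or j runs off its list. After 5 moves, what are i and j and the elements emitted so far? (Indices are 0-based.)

i=0 j=0: 2>1, j++
i=0 j=1: 2<5, i++
i=1 j=1: 4<5, i++
i=2 j=1: 7>5, j++
i=2 j=2: 7<12, i++

i=3, j=2, emitted=[]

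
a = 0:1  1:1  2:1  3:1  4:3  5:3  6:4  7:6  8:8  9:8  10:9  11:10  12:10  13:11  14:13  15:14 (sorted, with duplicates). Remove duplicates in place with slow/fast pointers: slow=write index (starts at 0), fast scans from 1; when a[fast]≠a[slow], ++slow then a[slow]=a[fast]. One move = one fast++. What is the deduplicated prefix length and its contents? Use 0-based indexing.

slow=0 fast=1: a[fast]=1=a[slow] dup, fast++
slow=0 fast=2: a[fast]=1=a[slow] dup, fast++
slow=0 fast=3: a[fast]=1=a[slow] dup, fast++
slow=0 fast=4: a[fast]=3≠a[slow]=1 write a[1]=3, slow++,fast++
slow=1 fast=5: a[fast]=3=a[slow] dup, fast++
slow=1 fast=6: a[fast]=4≠a[slow]=3 write a[2]=4, slow++,fast++
slow=2 fast=7: a[fast]=6≠a[slow]=4 write a[3]=6, slow++,fast++
slow=3 fast=8: a[fast]=8≠a[slow]=6 write a[4]=8, slow++,fast++
slow=4 fast=9: a[fast]=8=a[slow] dup, fast++
slow=4 fast=10: a[fast]=9≠a[slow]=8 write a[5]=9, slow++,fast++
slow=5 fast=11: a[fast]=10≠a[slow]=9 write a[6]=10, slow++,fast++
slow=6 fast=12: a[fast]=10=a[slow] dup, fast++
slow=6 fast=13: a[fast]=11≠a[slow]=10 write a[7]=11, slow++,fast++
slow=7 fast=14: a[fast]=13≠a[slow]=11 write a[8]=13, slow++,fast++
slow=8 fast=15: a[fast]=14≠a[slow]=13 write a[9]=14, slow++,fast++

length 10; prefix = [1, 3, 4, 6, 8, 9, 10, 11, 13, 14]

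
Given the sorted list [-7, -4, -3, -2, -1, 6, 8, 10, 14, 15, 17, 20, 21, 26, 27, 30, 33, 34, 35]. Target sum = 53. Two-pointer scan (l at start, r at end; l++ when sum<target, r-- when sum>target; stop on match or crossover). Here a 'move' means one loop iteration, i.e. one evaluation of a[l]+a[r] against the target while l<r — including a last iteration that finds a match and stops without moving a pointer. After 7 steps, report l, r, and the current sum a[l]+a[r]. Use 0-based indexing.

[0,18] -7+35=28 <53 → l++
[1,18] -4+35=31 <53 → l++
[2,18] -3+35=32 <53 → l++
[3,18] -2+35=33 <53 → l++
[4,18] -1+35=34 <53 → l++
[5,18] 6+35=41 <53 → l++
[6,18] 8+35=43 <53 → l++

l=7, r=18, sum=45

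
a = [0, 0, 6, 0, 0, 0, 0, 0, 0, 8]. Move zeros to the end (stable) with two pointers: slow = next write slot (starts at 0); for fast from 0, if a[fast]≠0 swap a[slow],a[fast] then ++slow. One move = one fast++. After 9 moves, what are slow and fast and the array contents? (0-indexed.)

(s=0,f=0) a[fast]=0 → fast++
(s=0,f=1) a[fast]=0 → fast++
(s=0,f=2) a[fast]=6≠0 swap→a[0]=6 → slow++,fast++
(s=1,f=3) a[fast]=0 → fast++
(s=1,f=4) a[fast]=0 → fast++
(s=1,f=5) a[fast]=0 → fast++
(s=1,f=6) a[fast]=0 → fast++
(s=1,f=7) a[fast]=0 → fast++
(s=1,f=8) a[fast]=0 → fast++

slow=1, fast=9, a=[6, 0, 0, 0, 0, 0, 0, 0, 0, 8]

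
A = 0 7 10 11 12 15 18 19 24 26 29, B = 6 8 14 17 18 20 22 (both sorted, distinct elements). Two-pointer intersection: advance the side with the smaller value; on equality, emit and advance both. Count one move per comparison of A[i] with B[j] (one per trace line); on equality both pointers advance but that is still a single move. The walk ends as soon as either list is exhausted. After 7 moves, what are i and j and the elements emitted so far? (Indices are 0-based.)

i=0 j=0: 0<6, i++
i=1 j=0: 7>6, j++
i=1 j=1: 7<8, i++
i=2 j=1: 10>8, j++
i=2 j=2: 10<14, i++
i=3 j=2: 11<14, i++
i=4 j=2: 12<14, i++

i=5, j=2, emitted=[]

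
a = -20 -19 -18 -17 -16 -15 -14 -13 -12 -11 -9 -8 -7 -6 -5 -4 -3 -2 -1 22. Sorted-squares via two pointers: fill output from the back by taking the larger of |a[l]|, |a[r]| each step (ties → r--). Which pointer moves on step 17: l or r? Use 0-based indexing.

[0,19] |-20|<=|22| out[19]=484 → r--
[0,18] |-20|>|-1| out[18]=400 → l++
[1,18] |-19|>|-1| out[17]=361 → l++
[2,18] |-18|>|-1| out[16]=324 → l++
[3,18] |-17|>|-1| out[15]=289 → l++
[4,18] |-16|>|-1| out[14]=256 → l++
[5,18] |-15|>|-1| out[13]=225 → l++
[6,18] |-14|>|-1| out[12]=196 → l++
[7,18] |-13|>|-1| out[11]=169 → l++
[8,18] |-12|>|-1| out[10]=144 → l++
[9,18] |-11|>|-1| out[9]=121 → l++
[10,18] |-9|>|-1| out[8]=81 → l++
[11,18] |-8|>|-1| out[7]=64 → l++
[12,18] |-7|>|-1| out[6]=49 → l++
[13,18] |-6|>|-1| out[5]=36 → l++
[14,18] |-5|>|-1| out[4]=25 → l++
[15,18] |-4|>|-1| out[3]=16 → l++

l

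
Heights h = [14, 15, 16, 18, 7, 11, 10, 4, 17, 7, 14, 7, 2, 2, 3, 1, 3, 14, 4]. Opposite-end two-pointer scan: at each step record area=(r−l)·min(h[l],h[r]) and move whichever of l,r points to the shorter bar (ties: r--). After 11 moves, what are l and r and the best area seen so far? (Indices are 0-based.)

l=1, r=8, best area=238

[0,18] min(14,4)*18=72 best=72 * → r--
[0,17] min(14,14)*17=238 best=238 * → r--
[0,16] min(14,3)*16=48 best=238 → r--
[0,15] min(14,1)*15=15 best=238 → r--
[0,14] min(14,3)*14=42 best=238 → r--
[0,13] min(14,2)*13=26 best=238 → r--
[0,12] min(14,2)*12=24 best=238 → r--
[0,11] min(14,7)*11=77 best=238 → r--
[0,10] min(14,14)*10=140 best=238 → r--
[0,9] min(14,7)*9=63 best=238 → r--
[0,8] min(14,17)*8=112 best=238 → l++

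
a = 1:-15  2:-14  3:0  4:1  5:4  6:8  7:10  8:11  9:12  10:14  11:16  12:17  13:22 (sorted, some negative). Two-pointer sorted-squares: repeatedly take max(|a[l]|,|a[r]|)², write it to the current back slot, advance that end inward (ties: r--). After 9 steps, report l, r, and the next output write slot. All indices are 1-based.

l=3, r=6, next write slot=4

[1,13] |-15|<=|22| out[13]=484 → r--
[1,12] |-15|<=|17| out[12]=289 → r--
[1,11] |-15|<=|16| out[11]=256 → r--
[1,10] |-15|>|14| out[10]=225 → l++
[2,10] |-14|<=|14| out[9]=196 → r--
[2,9] |-14|>|12| out[8]=196 → l++
[3,9] |0|<=|12| out[7]=144 → r--
[3,8] |0|<=|11| out[6]=121 → r--
[3,7] |0|<=|10| out[5]=100 → r--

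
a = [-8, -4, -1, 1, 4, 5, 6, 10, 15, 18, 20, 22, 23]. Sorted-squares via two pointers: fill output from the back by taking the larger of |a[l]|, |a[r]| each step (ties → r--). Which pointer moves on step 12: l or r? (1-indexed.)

l=1 r=13: |-8|<=|23| out[13]=529, r--
l=1 r=12: |-8|<=|22| out[12]=484, r--
l=1 r=11: |-8|<=|20| out[11]=400, r--
l=1 r=10: |-8|<=|18| out[10]=324, r--
l=1 r=9: |-8|<=|15| out[9]=225, r--
l=1 r=8: |-8|<=|10| out[8]=100, r--
l=1 r=7: |-8|>|6| out[7]=64, l++
l=2 r=7: |-4|<=|6| out[6]=36, r--
l=2 r=6: |-4|<=|5| out[5]=25, r--
l=2 r=5: |-4|<=|4| out[4]=16, r--
l=2 r=4: |-4|>|1| out[3]=16, l++
l=3 r=4: |-1|<=|1| out[2]=1, r--

r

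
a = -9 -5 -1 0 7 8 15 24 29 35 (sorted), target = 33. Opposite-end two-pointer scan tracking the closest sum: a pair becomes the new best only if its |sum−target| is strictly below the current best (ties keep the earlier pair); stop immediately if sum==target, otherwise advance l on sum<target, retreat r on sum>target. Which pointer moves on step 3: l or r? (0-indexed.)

[0,9] -9+35=26 d=7 * → l++
[1,9] -5+35=30 d=3 * → l++
[2,9] -1+35=34 d=1 * → r--

r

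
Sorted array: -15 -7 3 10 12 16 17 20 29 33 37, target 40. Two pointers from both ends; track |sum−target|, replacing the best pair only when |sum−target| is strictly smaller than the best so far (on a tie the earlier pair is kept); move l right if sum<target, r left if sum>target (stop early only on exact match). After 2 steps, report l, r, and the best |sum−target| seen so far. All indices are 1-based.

[1,11] -15+37=22 d=18 * → l++
[2,11] -7+37=30 d=10 * → l++

l=3, r=11, best |Δ|=10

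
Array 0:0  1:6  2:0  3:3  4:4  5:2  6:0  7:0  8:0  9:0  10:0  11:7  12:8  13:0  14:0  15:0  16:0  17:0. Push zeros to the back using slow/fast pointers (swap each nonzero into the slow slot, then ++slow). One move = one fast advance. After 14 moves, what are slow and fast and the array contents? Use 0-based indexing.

slow=0 fast=0: a[fast]=0, fast++
slow=0 fast=1: a[fast]=6≠0 swap→a[0]=6, slow++,fast++
slow=1 fast=2: a[fast]=0, fast++
slow=1 fast=3: a[fast]=3≠0 swap→a[1]=3, slow++,fast++
slow=2 fast=4: a[fast]=4≠0 swap→a[2]=4, slow++,fast++
slow=3 fast=5: a[fast]=2≠0 swap→a[3]=2, slow++,fast++
slow=4 fast=6: a[fast]=0, fast++
slow=4 fast=7: a[fast]=0, fast++
slow=4 fast=8: a[fast]=0, fast++
slow=4 fast=9: a[fast]=0, fast++
slow=4 fast=10: a[fast]=0, fast++
slow=4 fast=11: a[fast]=7≠0 swap→a[4]=7, slow++,fast++
slow=5 fast=12: a[fast]=8≠0 swap→a[5]=8, slow++,fast++
slow=6 fast=13: a[fast]=0, fast++

slow=6, fast=14, a=[6, 3, 4, 2, 7, 8, 0, 0, 0, 0, 0, 0, 0, 0, 0, 0, 0, 0]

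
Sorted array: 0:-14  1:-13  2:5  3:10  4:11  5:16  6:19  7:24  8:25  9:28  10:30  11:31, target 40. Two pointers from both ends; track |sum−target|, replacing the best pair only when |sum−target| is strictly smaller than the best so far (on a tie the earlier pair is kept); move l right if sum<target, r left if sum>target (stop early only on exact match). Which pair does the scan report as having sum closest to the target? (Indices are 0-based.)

[0,11] -14+31=17 d=23 * → l++
[1,11] -13+31=18 d=22 * → l++
[2,11] 5+31=36 d=4 * → l++
[3,11] 10+31=41 d=1 * → r--
[3,10] 10+30=40 d=0 * → stop

pair (10, 30) with sum 40 (|Δ|=0)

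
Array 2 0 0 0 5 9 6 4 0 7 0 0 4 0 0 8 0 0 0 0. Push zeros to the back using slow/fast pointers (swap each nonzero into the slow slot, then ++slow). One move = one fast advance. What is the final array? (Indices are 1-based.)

[2, 5, 9, 6, 4, 7, 4, 8, 0, 0, 0, 0, 0, 0, 0, 0, 0, 0, 0, 0]

(s=1,f=1) a[fast]=2≠0 swap→a[1]=2 → slow++,fast++
(s=2,f=2) a[fast]=0 → fast++
(s=2,f=3) a[fast]=0 → fast++
(s=2,f=4) a[fast]=0 → fast++
(s=2,f=5) a[fast]=5≠0 swap→a[2]=5 → slow++,fast++
(s=3,f=6) a[fast]=9≠0 swap→a[3]=9 → slow++,fast++
(s=4,f=7) a[fast]=6≠0 swap→a[4]=6 → slow++,fast++
(s=5,f=8) a[fast]=4≠0 swap→a[5]=4 → slow++,fast++
(s=6,f=9) a[fast]=0 → fast++
(s=6,f=10) a[fast]=7≠0 swap→a[6]=7 → slow++,fast++
(s=7,f=11) a[fast]=0 → fast++
(s=7,f=12) a[fast]=0 → fast++
(s=7,f=13) a[fast]=4≠0 swap→a[7]=4 → slow++,fast++
(s=8,f=14) a[fast]=0 → fast++
(s=8,f=15) a[fast]=0 → fast++
(s=8,f=16) a[fast]=8≠0 swap→a[8]=8 → slow++,fast++
(s=9,f=17) a[fast]=0 → fast++
(s=9,f=18) a[fast]=0 → fast++
(s=9,f=19) a[fast]=0 → fast++
(s=9,f=20) a[fast]=0 → fast++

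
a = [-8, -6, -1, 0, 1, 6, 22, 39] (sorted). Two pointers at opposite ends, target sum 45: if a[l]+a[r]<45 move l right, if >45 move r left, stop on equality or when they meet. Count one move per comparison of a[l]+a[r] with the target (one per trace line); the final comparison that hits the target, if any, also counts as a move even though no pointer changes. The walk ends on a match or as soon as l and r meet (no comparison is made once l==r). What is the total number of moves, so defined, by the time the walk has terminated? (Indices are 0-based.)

[0,7] -8+39=31 <45 → l++
[1,7] -6+39=33 <45 → l++
[2,7] -1+39=38 <45 → l++
[3,7] 0+39=39 <45 → l++
[4,7] 1+39=40 <45 → l++
[5,7] 6+39=45 → found

6 moves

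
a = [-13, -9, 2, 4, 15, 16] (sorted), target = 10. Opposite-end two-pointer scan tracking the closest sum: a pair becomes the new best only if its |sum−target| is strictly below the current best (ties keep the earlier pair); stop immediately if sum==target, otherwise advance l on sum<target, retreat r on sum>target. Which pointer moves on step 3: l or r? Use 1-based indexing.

l=1 r=6: -13+16=3 d=7 *, l++
l=2 r=6: -9+16=7 d=3 *, l++
l=3 r=6: 2+16=18 d=8, r--

r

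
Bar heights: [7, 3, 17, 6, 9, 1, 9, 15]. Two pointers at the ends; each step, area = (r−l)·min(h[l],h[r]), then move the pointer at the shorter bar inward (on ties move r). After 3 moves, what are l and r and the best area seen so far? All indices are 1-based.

l=1 r=8: min(7,15)*7=49 best=49 *, l++
l=2 r=8: min(3,15)*6=18 best=49, l++
l=3 r=8: min(17,15)*5=75 best=75 *, r--

l=3, r=7, best area=75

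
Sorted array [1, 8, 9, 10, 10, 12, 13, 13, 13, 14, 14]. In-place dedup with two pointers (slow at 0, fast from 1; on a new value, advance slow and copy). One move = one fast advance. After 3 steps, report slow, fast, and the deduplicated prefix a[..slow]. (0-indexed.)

(s=0,f=1) a[fast]=8≠a[slow]=1 write a[1]=8 → slow++,fast++
(s=1,f=2) a[fast]=9≠a[slow]=8 write a[2]=9 → slow++,fast++
(s=2,f=3) a[fast]=10≠a[slow]=9 write a[3]=10 → slow++,fast++

slow=3, fast=4, prefix=[1, 8, 9, 10]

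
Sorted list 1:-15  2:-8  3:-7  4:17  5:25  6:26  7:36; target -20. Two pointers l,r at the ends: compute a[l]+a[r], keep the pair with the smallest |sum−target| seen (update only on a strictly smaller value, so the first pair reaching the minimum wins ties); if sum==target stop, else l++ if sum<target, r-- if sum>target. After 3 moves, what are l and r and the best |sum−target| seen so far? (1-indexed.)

[1,7] -15+36=21 d=41 * → r--
[1,6] -15+26=11 d=31 * → r--
[1,5] -15+25=10 d=30 * → r--

l=1, r=4, best |Δ|=30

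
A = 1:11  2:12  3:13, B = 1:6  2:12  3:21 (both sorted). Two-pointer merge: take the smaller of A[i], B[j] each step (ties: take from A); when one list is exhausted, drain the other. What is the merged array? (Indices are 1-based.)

[6, 11, 12, 12, 13, 21]

i=1 j=1: A[i]=11>B[j]=6 take 6, j++
i=1 j=2: A[i]=11<=B[j]=12 take 11, i++
i=2 j=2: A[i]=12<=B[j]=12 take 12, i++
i=3 j=2: A[i]=13>B[j]=12 take 12, j++
i=3 j=3: A[i]=13<=B[j]=21 take 13, i++
i=4 j=3: A done, take B[j]=21, j++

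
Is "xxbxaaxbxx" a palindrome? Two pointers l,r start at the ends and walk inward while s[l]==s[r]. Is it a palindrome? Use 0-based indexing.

l=0 r=9: 'x'=='x', l++,r--
l=1 r=8: 'x'=='x', l++,r--
l=2 r=7: 'b'=='b', l++,r--
l=3 r=6: 'x'=='x', l++,r--
l=4 r=5: 'a'=='a', l++,r--

palindrome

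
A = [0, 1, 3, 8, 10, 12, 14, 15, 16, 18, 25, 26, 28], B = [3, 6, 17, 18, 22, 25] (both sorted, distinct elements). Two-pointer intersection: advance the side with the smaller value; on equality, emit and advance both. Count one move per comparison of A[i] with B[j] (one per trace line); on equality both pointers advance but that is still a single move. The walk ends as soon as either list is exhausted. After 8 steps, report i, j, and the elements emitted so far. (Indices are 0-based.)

i=7, j=2, emitted=[3]

i=0 j=0: 0<3, i++
i=1 j=0: 1<3, i++
i=2 j=0: 3==3 emit, i++,j++
i=3 j=1: 8>6, j++
i=3 j=2: 8<17, i++
i=4 j=2: 10<17, i++
i=5 j=2: 12<17, i++
i=6 j=2: 14<17, i++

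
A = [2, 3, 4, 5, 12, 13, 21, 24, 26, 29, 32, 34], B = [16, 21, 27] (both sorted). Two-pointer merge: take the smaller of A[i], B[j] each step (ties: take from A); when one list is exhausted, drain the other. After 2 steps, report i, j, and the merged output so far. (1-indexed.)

i=3, j=1, merged so far=[2, 3]

i=1 j=1: A[i]=2<=B[j]=16 take 2, i++
i=2 j=1: A[i]=3<=B[j]=16 take 3, i++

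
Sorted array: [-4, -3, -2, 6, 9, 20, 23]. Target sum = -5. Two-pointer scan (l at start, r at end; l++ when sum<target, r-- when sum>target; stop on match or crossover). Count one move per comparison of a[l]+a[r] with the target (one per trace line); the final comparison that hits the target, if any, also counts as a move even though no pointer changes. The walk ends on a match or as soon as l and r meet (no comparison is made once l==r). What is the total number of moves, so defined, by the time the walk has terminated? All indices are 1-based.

l=1 r=7: -4+23=19 >-5, r--
l=1 r=6: -4+20=16 >-5, r--
l=1 r=5: -4+9=5 >-5, r--
l=1 r=4: -4+6=2 >-5, r--
l=1 r=3: -4+-2=-6 <-5, l++
l=2 r=3: -3+-2=-5, found

6 moves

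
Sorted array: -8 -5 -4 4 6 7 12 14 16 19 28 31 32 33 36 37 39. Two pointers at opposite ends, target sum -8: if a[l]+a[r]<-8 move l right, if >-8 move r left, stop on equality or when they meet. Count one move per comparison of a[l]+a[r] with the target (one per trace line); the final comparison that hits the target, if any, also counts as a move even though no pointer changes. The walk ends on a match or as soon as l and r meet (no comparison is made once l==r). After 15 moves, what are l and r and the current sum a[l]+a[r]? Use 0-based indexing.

l=1, r=2, sum=-9

[0,16] -8+39=31 >-8 → r--
[0,15] -8+37=29 >-8 → r--
[0,14] -8+36=28 >-8 → r--
[0,13] -8+33=25 >-8 → r--
[0,12] -8+32=24 >-8 → r--
[0,11] -8+31=23 >-8 → r--
[0,10] -8+28=20 >-8 → r--
[0,9] -8+19=11 >-8 → r--
[0,8] -8+16=8 >-8 → r--
[0,7] -8+14=6 >-8 → r--
[0,6] -8+12=4 >-8 → r--
[0,5] -8+7=-1 >-8 → r--
[0,4] -8+6=-2 >-8 → r--
[0,3] -8+4=-4 >-8 → r--
[0,2] -8+-4=-12 <-8 → l++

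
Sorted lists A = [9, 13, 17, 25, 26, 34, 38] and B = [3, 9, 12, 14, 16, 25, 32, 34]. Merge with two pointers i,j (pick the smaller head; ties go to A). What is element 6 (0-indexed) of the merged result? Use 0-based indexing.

merged[6] = 16

[i=0,j=0] A[i]=9>B[j]=3 take 3 → j++
[i=0,j=1] A[i]=9<=B[j]=9 take 9 → i++
[i=1,j=1] A[i]=13>B[j]=9 take 9 → j++
[i=1,j=2] A[i]=13>B[j]=12 take 12 → j++
[i=1,j=3] A[i]=13<=B[j]=14 take 13 → i++
[i=2,j=3] A[i]=17>B[j]=14 take 14 → j++
[i=2,j=4] A[i]=17>B[j]=16 take 16 → j++
[i=2,j=5] A[i]=17<=B[j]=25 take 17 → i++
[i=3,j=5] A[i]=25<=B[j]=25 take 25 → i++
[i=4,j=5] A[i]=26>B[j]=25 take 25 → j++
[i=4,j=6] A[i]=26<=B[j]=32 take 26 → i++
[i=5,j=6] A[i]=34>B[j]=32 take 32 → j++
[i=5,j=7] A[i]=34<=B[j]=34 take 34 → i++
[i=6,j=7] A[i]=38>B[j]=34 take 34 → j++
[i=6,j=8] B done, take A[i]=38 → i++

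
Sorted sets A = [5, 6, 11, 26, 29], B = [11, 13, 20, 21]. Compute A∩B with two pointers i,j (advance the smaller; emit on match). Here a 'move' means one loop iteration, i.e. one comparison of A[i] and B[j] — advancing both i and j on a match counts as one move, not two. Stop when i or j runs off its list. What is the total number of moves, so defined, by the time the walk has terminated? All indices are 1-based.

6 moves

i=1 j=1: 5<11, i++
i=2 j=1: 6<11, i++
i=3 j=1: 11==11 emit, i++,j++
i=4 j=2: 26>13, j++
i=4 j=3: 26>20, j++
i=4 j=4: 26>21, j++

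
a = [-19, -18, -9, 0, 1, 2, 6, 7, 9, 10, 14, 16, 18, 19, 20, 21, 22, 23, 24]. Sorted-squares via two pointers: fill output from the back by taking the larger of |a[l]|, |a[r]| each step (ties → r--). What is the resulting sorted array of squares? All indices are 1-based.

[0, 1, 4, 36, 49, 81, 81, 100, 196, 256, 324, 324, 361, 361, 400, 441, 484, 529, 576]

[1,19] |-19|<=|24| out[19]=576 → r--
[1,18] |-19|<=|23| out[18]=529 → r--
[1,17] |-19|<=|22| out[17]=484 → r--
[1,16] |-19|<=|21| out[16]=441 → r--
[1,15] |-19|<=|20| out[15]=400 → r--
[1,14] |-19|<=|19| out[14]=361 → r--
[1,13] |-19|>|18| out[13]=361 → l++
[2,13] |-18|<=|18| out[12]=324 → r--
[2,12] |-18|>|16| out[11]=324 → l++
[3,12] |-9|<=|16| out[10]=256 → r--
[3,11] |-9|<=|14| out[9]=196 → r--
[3,10] |-9|<=|10| out[8]=100 → r--
[3,9] |-9|<=|9| out[7]=81 → r--
[3,8] |-9|>|7| out[6]=81 → l++
[4,8] |0|<=|7| out[5]=49 → r--
[4,7] |0|<=|6| out[4]=36 → r--
[4,6] |0|<=|2| out[3]=4 → r--
[4,5] |0|<=|1| out[2]=1 → r--
[4,4] |0|<=|0| out[1]=0 → r--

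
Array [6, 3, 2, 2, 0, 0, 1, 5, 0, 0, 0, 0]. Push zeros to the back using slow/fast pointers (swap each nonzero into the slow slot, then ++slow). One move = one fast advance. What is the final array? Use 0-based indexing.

(s=0,f=0) a[fast]=6≠0 swap→a[0]=6 → slow++,fast++
(s=1,f=1) a[fast]=3≠0 swap→a[1]=3 → slow++,fast++
(s=2,f=2) a[fast]=2≠0 swap→a[2]=2 → slow++,fast++
(s=3,f=3) a[fast]=2≠0 swap→a[3]=2 → slow++,fast++
(s=4,f=4) a[fast]=0 → fast++
(s=4,f=5) a[fast]=0 → fast++
(s=4,f=6) a[fast]=1≠0 swap→a[4]=1 → slow++,fast++
(s=5,f=7) a[fast]=5≠0 swap→a[5]=5 → slow++,fast++
(s=6,f=8) a[fast]=0 → fast++
(s=6,f=9) a[fast]=0 → fast++
(s=6,f=10) a[fast]=0 → fast++
(s=6,f=11) a[fast]=0 → fast++

[6, 3, 2, 2, 1, 5, 0, 0, 0, 0, 0, 0]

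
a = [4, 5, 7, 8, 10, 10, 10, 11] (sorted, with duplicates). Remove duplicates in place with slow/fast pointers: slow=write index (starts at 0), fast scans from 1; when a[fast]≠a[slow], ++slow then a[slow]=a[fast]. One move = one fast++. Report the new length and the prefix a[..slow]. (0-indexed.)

length 6; prefix = [4, 5, 7, 8, 10, 11]

slow=0 fast=1: a[fast]=5≠a[slow]=4 write a[1]=5, slow++,fast++
slow=1 fast=2: a[fast]=7≠a[slow]=5 write a[2]=7, slow++,fast++
slow=2 fast=3: a[fast]=8≠a[slow]=7 write a[3]=8, slow++,fast++
slow=3 fast=4: a[fast]=10≠a[slow]=8 write a[4]=10, slow++,fast++
slow=4 fast=5: a[fast]=10=a[slow] dup, fast++
slow=4 fast=6: a[fast]=10=a[slow] dup, fast++
slow=4 fast=7: a[fast]=11≠a[slow]=10 write a[5]=11, slow++,fast++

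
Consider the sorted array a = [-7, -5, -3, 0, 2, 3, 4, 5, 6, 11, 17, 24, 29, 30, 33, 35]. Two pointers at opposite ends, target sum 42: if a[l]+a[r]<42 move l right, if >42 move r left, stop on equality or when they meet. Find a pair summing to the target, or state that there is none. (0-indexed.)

no pair

[0,15] -7+35=28 <42 → l++
[1,15] -5+35=30 <42 → l++
[2,15] -3+35=32 <42 → l++
[3,15] 0+35=35 <42 → l++
[4,15] 2+35=37 <42 → l++
[5,15] 3+35=38 <42 → l++
[6,15] 4+35=39 <42 → l++
[7,15] 5+35=40 <42 → l++
[8,15] 6+35=41 <42 → l++
[9,15] 11+35=46 >42 → r--
[9,14] 11+33=44 >42 → r--
[9,13] 11+30=41 <42 → l++
[10,13] 17+30=47 >42 → r--
[10,12] 17+29=46 >42 → r--
[10,11] 17+24=41 <42 → l++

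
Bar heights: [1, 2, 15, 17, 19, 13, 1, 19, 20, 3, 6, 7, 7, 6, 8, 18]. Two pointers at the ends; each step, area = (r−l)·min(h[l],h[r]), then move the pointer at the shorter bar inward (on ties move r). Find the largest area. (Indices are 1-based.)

max area = 204

[1,16] min(1,18)*15=15 best=15 * → l++
[2,16] min(2,18)*14=28 best=28 * → l++
[3,16] min(15,18)*13=195 best=195 * → l++
[4,16] min(17,18)*12=204 best=204 * → l++
[5,16] min(19,18)*11=198 best=204 → r--
[5,15] min(19,8)*10=80 best=204 → r--
[5,14] min(19,6)*9=54 best=204 → r--
[5,13] min(19,7)*8=56 best=204 → r--
[5,12] min(19,7)*7=49 best=204 → r--
[5,11] min(19,6)*6=36 best=204 → r--
[5,10] min(19,3)*5=15 best=204 → r--
[5,9] min(19,20)*4=76 best=204 → l++
[6,9] min(13,20)*3=39 best=204 → l++
[7,9] min(1,20)*2=2 best=204 → l++
[8,9] min(19,20)*1=19 best=204 → l++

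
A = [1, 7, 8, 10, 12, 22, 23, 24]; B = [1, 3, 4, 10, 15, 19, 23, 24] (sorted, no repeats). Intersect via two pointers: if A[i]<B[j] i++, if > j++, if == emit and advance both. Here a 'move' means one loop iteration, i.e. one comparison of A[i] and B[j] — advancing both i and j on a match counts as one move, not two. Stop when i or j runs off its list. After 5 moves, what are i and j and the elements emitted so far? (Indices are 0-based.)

[i=0,j=0] 1==1 emit → i++,j++
[i=1,j=1] 7>3 → j++
[i=1,j=2] 7>4 → j++
[i=1,j=3] 7<10 → i++
[i=2,j=3] 8<10 → i++

i=3, j=3, emitted=[1]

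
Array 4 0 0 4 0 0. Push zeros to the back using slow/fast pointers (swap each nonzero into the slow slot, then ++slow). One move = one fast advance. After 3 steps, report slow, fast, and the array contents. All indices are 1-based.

slow=2, fast=4, a=[4, 0, 0, 4, 0, 0]

(s=1,f=1) a[fast]=4≠0 swap→a[1]=4 → slow++,fast++
(s=2,f=2) a[fast]=0 → fast++
(s=2,f=3) a[fast]=0 → fast++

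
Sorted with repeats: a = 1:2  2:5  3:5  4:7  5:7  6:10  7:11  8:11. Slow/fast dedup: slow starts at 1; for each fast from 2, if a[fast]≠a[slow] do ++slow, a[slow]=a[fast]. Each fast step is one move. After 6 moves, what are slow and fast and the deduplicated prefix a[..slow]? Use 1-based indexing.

slow=1 fast=2: a[fast]=5≠a[slow]=2 write a[2]=5, slow++,fast++
slow=2 fast=3: a[fast]=5=a[slow] dup, fast++
slow=2 fast=4: a[fast]=7≠a[slow]=5 write a[3]=7, slow++,fast++
slow=3 fast=5: a[fast]=7=a[slow] dup, fast++
slow=3 fast=6: a[fast]=10≠a[slow]=7 write a[4]=10, slow++,fast++
slow=4 fast=7: a[fast]=11≠a[slow]=10 write a[5]=11, slow++,fast++

slow=5, fast=8, prefix=[2, 5, 7, 10, 11]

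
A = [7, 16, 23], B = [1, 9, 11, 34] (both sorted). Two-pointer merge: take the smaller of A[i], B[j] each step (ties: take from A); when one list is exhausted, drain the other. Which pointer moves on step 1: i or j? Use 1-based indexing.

j

[i=1,j=1] A[i]=7>B[j]=1 take 1 → j++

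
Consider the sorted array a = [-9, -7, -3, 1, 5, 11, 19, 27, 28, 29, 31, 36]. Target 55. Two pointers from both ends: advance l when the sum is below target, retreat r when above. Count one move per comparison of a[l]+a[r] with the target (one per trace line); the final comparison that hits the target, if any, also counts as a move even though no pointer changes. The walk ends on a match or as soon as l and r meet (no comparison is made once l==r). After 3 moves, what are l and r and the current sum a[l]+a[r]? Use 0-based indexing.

[0,11] -9+36=27 <55 → l++
[1,11] -7+36=29 <55 → l++
[2,11] -3+36=33 <55 → l++

l=3, r=11, sum=37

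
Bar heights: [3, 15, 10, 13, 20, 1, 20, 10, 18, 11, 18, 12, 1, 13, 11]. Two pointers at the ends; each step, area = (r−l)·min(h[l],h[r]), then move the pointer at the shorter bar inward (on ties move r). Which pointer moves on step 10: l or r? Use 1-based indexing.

r

[1,15] min(3,11)*14=42 best=42 * → l++
[2,15] min(15,11)*13=143 best=143 * → r--
[2,14] min(15,13)*12=156 best=156 * → r--
[2,13] min(15,1)*11=11 best=156 → r--
[2,12] min(15,12)*10=120 best=156 → r--
[2,11] min(15,18)*9=135 best=156 → l++
[3,11] min(10,18)*8=80 best=156 → l++
[4,11] min(13,18)*7=91 best=156 → l++
[5,11] min(20,18)*6=108 best=156 → r--
[5,10] min(20,11)*5=55 best=156 → r--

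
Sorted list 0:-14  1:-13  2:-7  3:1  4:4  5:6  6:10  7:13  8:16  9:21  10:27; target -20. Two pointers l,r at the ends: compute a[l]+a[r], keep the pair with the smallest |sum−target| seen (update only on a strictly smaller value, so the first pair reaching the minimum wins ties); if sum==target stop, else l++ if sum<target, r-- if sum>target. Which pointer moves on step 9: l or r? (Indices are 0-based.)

l=0 r=10: -14+27=13 d=33 *, r--
l=0 r=9: -14+21=7 d=27 *, r--
l=0 r=8: -14+16=2 d=22 *, r--
l=0 r=7: -14+13=-1 d=19 *, r--
l=0 r=6: -14+10=-4 d=16 *, r--
l=0 r=5: -14+6=-8 d=12 *, r--
l=0 r=4: -14+4=-10 d=10 *, r--
l=0 r=3: -14+1=-13 d=7 *, r--
l=0 r=2: -14+-7=-21 d=1 *, l++

l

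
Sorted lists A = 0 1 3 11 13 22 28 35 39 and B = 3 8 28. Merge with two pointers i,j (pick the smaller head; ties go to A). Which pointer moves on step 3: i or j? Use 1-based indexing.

i

[i=1,j=1] A[i]=0<=B[j]=3 take 0 → i++
[i=2,j=1] A[i]=1<=B[j]=3 take 1 → i++
[i=3,j=1] A[i]=3<=B[j]=3 take 3 → i++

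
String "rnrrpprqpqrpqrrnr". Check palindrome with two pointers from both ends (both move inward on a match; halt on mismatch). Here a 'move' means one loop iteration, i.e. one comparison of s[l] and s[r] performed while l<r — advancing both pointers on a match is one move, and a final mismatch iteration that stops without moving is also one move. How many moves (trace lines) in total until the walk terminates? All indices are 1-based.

5 moves

l=1 r=17: 'r'=='r', l++,r--
l=2 r=16: 'n'=='n', l++,r--
l=3 r=15: 'r'=='r', l++,r--
l=4 r=14: 'r'=='r', l++,r--
l=5 r=13: 'p'!='q', stop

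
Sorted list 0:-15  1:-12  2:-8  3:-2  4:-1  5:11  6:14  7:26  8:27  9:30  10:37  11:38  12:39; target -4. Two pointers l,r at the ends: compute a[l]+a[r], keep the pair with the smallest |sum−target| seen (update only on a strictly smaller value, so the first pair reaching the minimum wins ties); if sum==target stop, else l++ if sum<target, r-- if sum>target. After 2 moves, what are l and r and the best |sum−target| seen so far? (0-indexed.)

[0,12] -15+39=24 d=28 * → r--
[0,11] -15+38=23 d=27 * → r--

l=0, r=10, best |Δ|=27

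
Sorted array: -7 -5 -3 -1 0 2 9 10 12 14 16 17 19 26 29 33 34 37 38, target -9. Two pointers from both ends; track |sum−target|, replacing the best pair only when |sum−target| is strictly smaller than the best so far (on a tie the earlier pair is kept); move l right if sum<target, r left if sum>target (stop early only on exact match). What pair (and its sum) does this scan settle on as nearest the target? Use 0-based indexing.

[0,18] -7+38=31 d=40 * → r--
[0,17] -7+37=30 d=39 * → r--
[0,16] -7+34=27 d=36 * → r--
[0,15] -7+33=26 d=35 * → r--
[0,14] -7+29=22 d=31 * → r--
[0,13] -7+26=19 d=28 * → r--
[0,12] -7+19=12 d=21 * → r--
[0,11] -7+17=10 d=19 * → r--
[0,10] -7+16=9 d=18 * → r--
[0,9] -7+14=7 d=16 * → r--
[0,8] -7+12=5 d=14 * → r--
[0,7] -7+10=3 d=12 * → r--
[0,6] -7+9=2 d=11 * → r--
[0,5] -7+2=-5 d=4 * → r--
[0,4] -7+0=-7 d=2 * → r--
[0,3] -7+-1=-8 d=1 * → r--
[0,2] -7+-3=-10 d=1 → l++
[1,2] -5+-3=-8 d=1 → r--

pair (-7, -1) with sum -8 (|Δ|=1)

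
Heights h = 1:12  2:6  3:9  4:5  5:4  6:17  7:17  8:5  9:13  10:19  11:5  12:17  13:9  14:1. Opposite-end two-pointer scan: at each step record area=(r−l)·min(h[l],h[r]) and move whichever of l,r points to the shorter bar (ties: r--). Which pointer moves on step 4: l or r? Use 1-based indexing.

l

[1,14] min(12,1)*13=13 best=13 * → r--
[1,13] min(12,9)*12=108 best=108 * → r--
[1,12] min(12,17)*11=132 best=132 * → l++
[2,12] min(6,17)*10=60 best=132 → l++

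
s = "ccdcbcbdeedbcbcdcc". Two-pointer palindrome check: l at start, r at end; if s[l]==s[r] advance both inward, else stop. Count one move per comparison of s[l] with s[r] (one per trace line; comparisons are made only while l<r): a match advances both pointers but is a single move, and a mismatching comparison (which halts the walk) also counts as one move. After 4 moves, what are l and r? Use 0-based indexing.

l=0 r=17: 'c'=='c', l++,r--
l=1 r=16: 'c'=='c', l++,r--
l=2 r=15: 'd'=='d', l++,r--
l=3 r=14: 'c'=='c', l++,r--

l=4, r=13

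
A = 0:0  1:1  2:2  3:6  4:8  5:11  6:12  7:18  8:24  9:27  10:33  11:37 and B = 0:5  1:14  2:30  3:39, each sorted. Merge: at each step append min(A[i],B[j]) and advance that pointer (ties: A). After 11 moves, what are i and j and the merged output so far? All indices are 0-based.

i=9, j=2, merged so far=[0, 1, 2, 5, 6, 8, 11, 12, 14, 18, 24]

[i=0,j=0] A[i]=0<=B[j]=5 take 0 → i++
[i=1,j=0] A[i]=1<=B[j]=5 take 1 → i++
[i=2,j=0] A[i]=2<=B[j]=5 take 2 → i++
[i=3,j=0] A[i]=6>B[j]=5 take 5 → j++
[i=3,j=1] A[i]=6<=B[j]=14 take 6 → i++
[i=4,j=1] A[i]=8<=B[j]=14 take 8 → i++
[i=5,j=1] A[i]=11<=B[j]=14 take 11 → i++
[i=6,j=1] A[i]=12<=B[j]=14 take 12 → i++
[i=7,j=1] A[i]=18>B[j]=14 take 14 → j++
[i=7,j=2] A[i]=18<=B[j]=30 take 18 → i++
[i=8,j=2] A[i]=24<=B[j]=30 take 24 → i++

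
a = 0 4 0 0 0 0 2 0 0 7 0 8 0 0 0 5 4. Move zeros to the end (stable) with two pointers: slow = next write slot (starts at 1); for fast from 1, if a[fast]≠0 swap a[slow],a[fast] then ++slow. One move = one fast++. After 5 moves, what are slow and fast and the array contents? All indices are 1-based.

slow=2, fast=6, a=[4, 0, 0, 0, 0, 0, 2, 0, 0, 7, 0, 8, 0, 0, 0, 5, 4]

(s=1,f=1) a[fast]=0 → fast++
(s=1,f=2) a[fast]=4≠0 swap→a[1]=4 → slow++,fast++
(s=2,f=3) a[fast]=0 → fast++
(s=2,f=4) a[fast]=0 → fast++
(s=2,f=5) a[fast]=0 → fast++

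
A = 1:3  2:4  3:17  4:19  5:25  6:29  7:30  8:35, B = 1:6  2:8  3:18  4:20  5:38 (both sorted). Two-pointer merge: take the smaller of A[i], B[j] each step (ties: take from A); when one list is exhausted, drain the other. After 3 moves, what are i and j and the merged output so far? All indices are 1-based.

i=3, j=2, merged so far=[3, 4, 6]

[i=1,j=1] A[i]=3<=B[j]=6 take 3 → i++
[i=2,j=1] A[i]=4<=B[j]=6 take 4 → i++
[i=3,j=1] A[i]=17>B[j]=6 take 6 → j++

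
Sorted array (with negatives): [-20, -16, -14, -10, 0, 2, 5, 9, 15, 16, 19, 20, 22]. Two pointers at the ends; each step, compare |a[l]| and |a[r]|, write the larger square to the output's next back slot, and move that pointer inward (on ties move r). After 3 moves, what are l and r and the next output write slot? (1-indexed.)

l=2, r=11, next write slot=10

l=1 r=13: |-20|<=|22| out[13]=484, r--
l=1 r=12: |-20|<=|20| out[12]=400, r--
l=1 r=11: |-20|>|19| out[11]=400, l++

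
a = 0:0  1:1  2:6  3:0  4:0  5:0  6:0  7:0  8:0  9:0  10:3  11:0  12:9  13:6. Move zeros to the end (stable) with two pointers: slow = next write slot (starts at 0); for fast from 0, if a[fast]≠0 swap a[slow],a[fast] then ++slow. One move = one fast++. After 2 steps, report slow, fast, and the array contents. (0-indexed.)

slow=0 fast=0: a[fast]=0, fast++
slow=0 fast=1: a[fast]=1≠0 swap→a[0]=1, slow++,fast++

slow=1, fast=2, a=[1, 0, 6, 0, 0, 0, 0, 0, 0, 0, 3, 0, 9, 6]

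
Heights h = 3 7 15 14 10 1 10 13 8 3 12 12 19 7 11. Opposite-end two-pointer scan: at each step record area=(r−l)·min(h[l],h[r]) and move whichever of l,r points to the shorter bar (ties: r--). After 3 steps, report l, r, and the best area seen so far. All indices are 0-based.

l=0 r=14: min(3,11)*14=42 best=42 *, l++
l=1 r=14: min(7,11)*13=91 best=91 *, l++
l=2 r=14: min(15,11)*12=132 best=132 *, r--

l=2, r=13, best area=132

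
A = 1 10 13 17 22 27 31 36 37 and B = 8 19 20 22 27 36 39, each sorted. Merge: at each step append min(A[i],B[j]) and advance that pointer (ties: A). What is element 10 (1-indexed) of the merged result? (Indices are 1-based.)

merged[10] = 27

[i=1,j=1] A[i]=1<=B[j]=8 take 1 → i++
[i=2,j=1] A[i]=10>B[j]=8 take 8 → j++
[i=2,j=2] A[i]=10<=B[j]=19 take 10 → i++
[i=3,j=2] A[i]=13<=B[j]=19 take 13 → i++
[i=4,j=2] A[i]=17<=B[j]=19 take 17 → i++
[i=5,j=2] A[i]=22>B[j]=19 take 19 → j++
[i=5,j=3] A[i]=22>B[j]=20 take 20 → j++
[i=5,j=4] A[i]=22<=B[j]=22 take 22 → i++
[i=6,j=4] A[i]=27>B[j]=22 take 22 → j++
[i=6,j=5] A[i]=27<=B[j]=27 take 27 → i++
[i=7,j=5] A[i]=31>B[j]=27 take 27 → j++
[i=7,j=6] A[i]=31<=B[j]=36 take 31 → i++
[i=8,j=6] A[i]=36<=B[j]=36 take 36 → i++
[i=9,j=6] A[i]=37>B[j]=36 take 36 → j++
[i=9,j=7] A[i]=37<=B[j]=39 take 37 → i++
[i=10,j=7] A done, take B[j]=39 → j++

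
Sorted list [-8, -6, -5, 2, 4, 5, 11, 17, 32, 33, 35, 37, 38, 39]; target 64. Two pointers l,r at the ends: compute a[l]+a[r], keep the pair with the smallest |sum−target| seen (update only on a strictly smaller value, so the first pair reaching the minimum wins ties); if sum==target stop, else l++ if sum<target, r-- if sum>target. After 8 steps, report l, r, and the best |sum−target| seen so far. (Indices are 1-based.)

l=9, r=14, best |Δ|=8

l=1 r=14: -8+39=31 d=33 *, l++
l=2 r=14: -6+39=33 d=31 *, l++
l=3 r=14: -5+39=34 d=30 *, l++
l=4 r=14: 2+39=41 d=23 *, l++
l=5 r=14: 4+39=43 d=21 *, l++
l=6 r=14: 5+39=44 d=20 *, l++
l=7 r=14: 11+39=50 d=14 *, l++
l=8 r=14: 17+39=56 d=8 *, l++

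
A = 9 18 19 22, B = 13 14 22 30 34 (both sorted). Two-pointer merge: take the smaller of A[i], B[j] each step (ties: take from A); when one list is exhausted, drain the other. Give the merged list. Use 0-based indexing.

i=0 j=0: A[i]=9<=B[j]=13 take 9, i++
i=1 j=0: A[i]=18>B[j]=13 take 13, j++
i=1 j=1: A[i]=18>B[j]=14 take 14, j++
i=1 j=2: A[i]=18<=B[j]=22 take 18, i++
i=2 j=2: A[i]=19<=B[j]=22 take 19, i++
i=3 j=2: A[i]=22<=B[j]=22 take 22, i++
i=4 j=2: A done, take B[j]=22, j++
i=4 j=3: A done, take B[j]=30, j++
i=4 j=4: A done, take B[j]=34, j++

[9, 13, 14, 18, 19, 22, 22, 30, 34]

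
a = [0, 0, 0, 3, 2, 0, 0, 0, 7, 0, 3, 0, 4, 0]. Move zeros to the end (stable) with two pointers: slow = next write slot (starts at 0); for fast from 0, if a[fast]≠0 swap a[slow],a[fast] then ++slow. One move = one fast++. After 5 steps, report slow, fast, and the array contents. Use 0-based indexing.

(s=0,f=0) a[fast]=0 → fast++
(s=0,f=1) a[fast]=0 → fast++
(s=0,f=2) a[fast]=0 → fast++
(s=0,f=3) a[fast]=3≠0 swap→a[0]=3 → slow++,fast++
(s=1,f=4) a[fast]=2≠0 swap→a[1]=2 → slow++,fast++

slow=2, fast=5, a=[3, 2, 0, 0, 0, 0, 0, 0, 7, 0, 3, 0, 4, 0]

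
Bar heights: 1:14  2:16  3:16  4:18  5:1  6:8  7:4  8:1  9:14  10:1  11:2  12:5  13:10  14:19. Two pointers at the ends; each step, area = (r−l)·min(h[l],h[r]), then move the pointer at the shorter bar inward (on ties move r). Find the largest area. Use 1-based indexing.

max area = 192

[1,14] min(14,19)*13=182 best=182 * → l++
[2,14] min(16,19)*12=192 best=192 * → l++
[3,14] min(16,19)*11=176 best=192 → l++
[4,14] min(18,19)*10=180 best=192 → l++
[5,14] min(1,19)*9=9 best=192 → l++
[6,14] min(8,19)*8=64 best=192 → l++
[7,14] min(4,19)*7=28 best=192 → l++
[8,14] min(1,19)*6=6 best=192 → l++
[9,14] min(14,19)*5=70 best=192 → l++
[10,14] min(1,19)*4=4 best=192 → l++
[11,14] min(2,19)*3=6 best=192 → l++
[12,14] min(5,19)*2=10 best=192 → l++
[13,14] min(10,19)*1=10 best=192 → l++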